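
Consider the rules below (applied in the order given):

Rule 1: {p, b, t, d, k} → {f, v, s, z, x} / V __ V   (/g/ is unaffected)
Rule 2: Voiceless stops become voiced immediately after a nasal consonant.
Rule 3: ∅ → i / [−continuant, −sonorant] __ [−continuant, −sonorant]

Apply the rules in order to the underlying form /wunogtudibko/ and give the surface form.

wunogituzibiko

Rule 1 (intervocalic spirantization): /d/ is a stop between vowels /u/ and /i/, so it spirantizes to the fricative [z]. /wunogtudibko/ → wunogtuzibko.
Rule 2 (post-nasal voicing): no segment meets the environment; /wunogtuzibko/ is unchanged.
Rule 3 (stop-cluster i-epenthesis): /g/ and /t/ form a stop–stop cluster, so [i] is inserted between them. /b/ and /k/ form a stop–stop cluster, so [i] is inserted between them. /wunogtuzibko/ → wunogituzibiko.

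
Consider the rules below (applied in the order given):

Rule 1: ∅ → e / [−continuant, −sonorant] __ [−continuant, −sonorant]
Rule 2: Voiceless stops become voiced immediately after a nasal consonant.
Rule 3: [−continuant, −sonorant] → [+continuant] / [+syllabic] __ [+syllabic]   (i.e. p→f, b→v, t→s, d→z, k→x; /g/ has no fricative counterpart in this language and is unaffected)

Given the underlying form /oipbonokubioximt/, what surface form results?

oifevonoxuvioximd

Rule 1 (stop-cluster e-epenthesis): /p/ and /b/ form a stop–stop cluster, so [e] is inserted between them. /oipbonokubioximt/ → oipebonokubioximt.
Rule 2 (post-nasal voicing): /t/ is a voiceless stop immediately after the nasal /m/, so it voices to [d]. /oipebonokubioximt/ → oipebonokubioximd.
Rule 3 (intervocalic spirantization): /p/ is a stop between vowels /i/ and /e/, so it spirantizes to the fricative [f]. /b/ is a stop between vowels /e/ and /o/, so it spirantizes to the fricative [v]. /k/ is a stop between vowels /o/ and /u/, so it spirantizes to the fricative [x]. /b/ is a stop between vowels /u/ and /i/, so it spirantizes to the fricative [v]. /oipebonokubioximd/ → oifevonoxuvioximd.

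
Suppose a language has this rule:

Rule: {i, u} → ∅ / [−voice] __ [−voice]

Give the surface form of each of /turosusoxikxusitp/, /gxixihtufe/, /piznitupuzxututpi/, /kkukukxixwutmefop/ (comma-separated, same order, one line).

turossoxkxstp, gxxhtfe, piznitpuzxttpi, kkkkxxwutmefop

/turosusoxikxusitp/: /u/ is a high vowel flanked by voiceless consonants /s/ and /s/, so it deletes. /i/ is a high vowel flanked by voiceless consonants /x/ and /k/, so it deletes. /u/ is a high vowel flanked by voiceless consonants /x/ and /s/, so it deletes. /i/ is a high vowel flanked by voiceless consonants /s/ and /t/, so it deletes. → [turossoxkxstp].
/gxixihtufe/: /i/ is a high vowel flanked by voiceless consonants /x/ and /x/, so it deletes. /i/ is a high vowel flanked by voiceless consonants /x/ and /h/, so it deletes. /u/ is a high vowel flanked by voiceless consonants /t/ and /f/, so it deletes. → [gxxhtfe].
/piznitupuzxututpi/: /u/ is a high vowel flanked by voiceless consonants /t/ and /p/, so it deletes. /u/ is a high vowel flanked by voiceless consonants /x/ and /t/, so it deletes. /u/ is a high vowel flanked by voiceless consonants /t/ and /t/, so it deletes. → [piznitpuzxttpi].
/kkukukxixwutmefop/: /u/ is a high vowel flanked by voiceless consonants /k/ and /k/, so it deletes. /u/ is a high vowel flanked by voiceless consonants /k/ and /k/, so it deletes. /i/ is a high vowel flanked by voiceless consonants /x/ and /x/, so it deletes. → [kkkkxxwutmefop].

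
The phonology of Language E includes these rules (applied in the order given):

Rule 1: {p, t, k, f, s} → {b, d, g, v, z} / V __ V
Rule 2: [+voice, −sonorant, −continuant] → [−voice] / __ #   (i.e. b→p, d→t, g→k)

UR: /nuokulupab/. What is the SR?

nuogulubap

Rule 1 (intervocalic voicing): /k/ is a voiceless obstruent between vowels /o/ and /u/, so it voices to [g]. /p/ is a voiceless obstruent between vowels /u/ and /a/, so it voices to [b]. /nuokulupab/ → nuogulubab.
Rule 2 (final devoicing): /b/ is a voiced stop in word-final position, so it devoices to [p]. /nuogulubab/ → nuogulubap.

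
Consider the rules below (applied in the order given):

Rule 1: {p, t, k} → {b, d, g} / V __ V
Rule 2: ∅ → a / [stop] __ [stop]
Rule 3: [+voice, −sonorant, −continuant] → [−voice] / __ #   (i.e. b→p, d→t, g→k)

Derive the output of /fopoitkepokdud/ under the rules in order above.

Rule 1 (intervocalic voicing): /p/ is a voiceless stop between vowels /o/ and /o/, so it voices to [b]. /p/ is a voiceless stop between vowels /e/ and /o/, so it voices to [b]. /fopoitkepokdud/ → foboitkebokdud.
Rule 2 (stop-cluster a-epenthesis): /t/ and /k/ form a stop–stop cluster, so [a] is inserted between them. /k/ and /d/ form a stop–stop cluster, so [a] is inserted between them. /foboitkebokdud/ → foboitakebokadud.
Rule 3 (final devoicing): /d/ is a voiced stop in word-final position, so it devoices to [t]. /foboitakebokadud/ → foboitakebokadut.

foboitakebokadut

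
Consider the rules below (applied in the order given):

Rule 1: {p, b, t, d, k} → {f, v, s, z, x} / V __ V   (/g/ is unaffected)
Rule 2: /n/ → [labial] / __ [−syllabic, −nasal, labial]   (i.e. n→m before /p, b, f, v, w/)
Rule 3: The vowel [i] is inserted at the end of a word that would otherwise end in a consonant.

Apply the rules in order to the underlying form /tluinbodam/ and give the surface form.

Rule 1 (intervocalic spirantization): /d/ is a stop between vowels /o/ and /a/, so it spirantizes to the fricative [z]. /tluinbodam/ → tluinbozam.
Rule 2 (nasal place assimilation): /n/ precedes the labial consonant /b/, so it assimilates in place to [m]. /tluinbozam/ → tluimbozam.
Rule 3 (final i-epenthesis): the form ends in the consonant /m/, so [i] is inserted word-finally. /tluimbozam/ → tluimbozami.

tluimbozami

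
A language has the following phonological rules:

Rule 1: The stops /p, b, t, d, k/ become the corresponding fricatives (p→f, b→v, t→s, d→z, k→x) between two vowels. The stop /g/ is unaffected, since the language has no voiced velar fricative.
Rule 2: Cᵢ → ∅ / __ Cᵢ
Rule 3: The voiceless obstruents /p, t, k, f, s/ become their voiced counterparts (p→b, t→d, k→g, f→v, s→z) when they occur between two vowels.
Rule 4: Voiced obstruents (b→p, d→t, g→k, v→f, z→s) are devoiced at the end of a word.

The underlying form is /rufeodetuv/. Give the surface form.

ruveozezuf

Rule 1 (intervocalic spirantization): /d/ is a stop between vowels /o/ and /e/, so it spirantizes to the fricative [z]. /t/ is a stop between vowels /e/ and /u/, so it spirantizes to the fricative [s]. /rufeodetuv/ → rufeozesuv.
Rule 2 (degemination): no segment meets the environment; /rufeozesuv/ is unchanged.
Rule 3 (intervocalic voicing): /f/ is a voiceless obstruent between vowels /u/ and /e/, so it voices to [v]. /s/ is a voiceless obstruent between vowels /e/ and /u/, so it voices to [z]. /rufeozesuv/ → ruveozezuv.
Rule 4 (final devoicing): /v/ is a voiced obstruent in word-final position, so it devoices to [f]. /ruveozezuv/ → ruveozezuf.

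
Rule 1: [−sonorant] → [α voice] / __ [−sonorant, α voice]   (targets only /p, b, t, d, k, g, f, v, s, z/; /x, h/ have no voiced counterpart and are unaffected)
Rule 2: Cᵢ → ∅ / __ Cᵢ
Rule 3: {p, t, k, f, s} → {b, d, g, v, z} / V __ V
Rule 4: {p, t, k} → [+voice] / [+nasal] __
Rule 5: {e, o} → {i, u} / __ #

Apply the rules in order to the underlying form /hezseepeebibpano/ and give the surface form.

hezeebeebibanu

Rule 1 (regressive voicing assimilation): /z/ precedes the voiceless obstruent /s/, so it devoices to [s] by assimilation. /b/ precedes the voiceless obstruent /p/, so it devoices to [p] by assimilation. /hezseepeebibpano/ → hesseepeebippano.
Rule 2 (degemination): /ss/ is a geminate; the first /s/ deletes. /pp/ is a geminate; the first /p/ deletes. /hesseepeebippano/ → heseepeebipano.
Rule 3 (intervocalic voicing): /s/ is a voiceless obstruent between vowels /e/ and /e/, so it voices to [z]. /p/ is a voiceless obstruent between vowels /e/ and /e/, so it voices to [b]. /p/ is a voiceless obstruent between vowels /i/ and /a/, so it voices to [b]. /heseepeebipano/ → hezeebeebibano.
Rule 4 (post-nasal voicing): no segment meets the environment; /hezeebeebibano/ is unchanged.
Rule 5 (final vowel raising): /o/ is a mid vowel in word-final position, so it raises to [u]. /hezeebeebibano/ → hezeebeebibanu.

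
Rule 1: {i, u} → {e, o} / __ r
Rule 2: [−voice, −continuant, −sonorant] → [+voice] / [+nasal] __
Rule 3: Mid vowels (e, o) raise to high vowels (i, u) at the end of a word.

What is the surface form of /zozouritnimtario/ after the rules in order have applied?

zozooritnimdariu

Rule 1 (pre-rhotic lowering): /u/ is a high vowel immediately before /r/, so it lowers to [o]. /zozouritnimtario/ → zozooritnimtario.
Rule 2 (post-nasal voicing): /t/ is a voiceless stop immediately after the nasal /m/, so it voices to [d]. /zozooritnimtario/ → zozooritnimdario.
Rule 3 (final vowel raising): /o/ is a mid vowel in word-final position, so it raises to [u]. /zozooritnimdario/ → zozooritnimdariu.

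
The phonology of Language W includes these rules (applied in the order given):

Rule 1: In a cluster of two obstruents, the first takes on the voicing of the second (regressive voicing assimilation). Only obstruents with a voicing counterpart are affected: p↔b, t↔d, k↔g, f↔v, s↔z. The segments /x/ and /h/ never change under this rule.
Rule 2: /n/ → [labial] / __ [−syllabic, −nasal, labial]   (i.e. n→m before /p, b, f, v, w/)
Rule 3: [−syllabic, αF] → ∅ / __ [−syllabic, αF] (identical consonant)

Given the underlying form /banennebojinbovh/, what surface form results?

banenebojimbofh

Rule 1 (regressive voicing assimilation): /v/ precedes the voiceless obstruent /h/, so it devoices to [f] by assimilation. /banennebojinbovh/ → banennebojinbofh.
Rule 2 (nasal place assimilation): /n/ precedes the labial consonant /b/, so it assimilates in place to [m]. /banennebojinbofh/ → banennebojimbofh.
Rule 3 (degemination): /nn/ is a geminate; the first /n/ deletes. /banennebojimbofh/ → banenebojimbofh.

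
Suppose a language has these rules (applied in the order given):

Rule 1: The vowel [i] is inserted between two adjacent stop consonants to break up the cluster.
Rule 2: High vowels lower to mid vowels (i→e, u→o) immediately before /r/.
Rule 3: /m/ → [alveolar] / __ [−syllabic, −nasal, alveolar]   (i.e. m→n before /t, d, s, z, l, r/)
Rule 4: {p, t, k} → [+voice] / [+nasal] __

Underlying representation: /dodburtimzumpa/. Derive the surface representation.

dodibortinzumba

Rule 1 (stop-cluster i-epenthesis): /d/ and /b/ form a stop–stop cluster, so [i] is inserted between them. /dodburtimzumpa/ → dodiburtimzumpa.
Rule 2 (pre-rhotic lowering): /u/ is a high vowel immediately before /r/, so it lowers to [o]. /dodiburtimzumpa/ → dodibortimzumpa.
Rule 3 (nasal place assimilation): /m/ precedes the alveolar consonant /z/, so it assimilates in place to [n]. /dodibortimzumpa/ → dodibortinzumpa.
Rule 4 (post-nasal voicing): /p/ is a voiceless stop immediately after the nasal /m/, so it voices to [b]. /dodibortinzumpa/ → dodibortinzumba.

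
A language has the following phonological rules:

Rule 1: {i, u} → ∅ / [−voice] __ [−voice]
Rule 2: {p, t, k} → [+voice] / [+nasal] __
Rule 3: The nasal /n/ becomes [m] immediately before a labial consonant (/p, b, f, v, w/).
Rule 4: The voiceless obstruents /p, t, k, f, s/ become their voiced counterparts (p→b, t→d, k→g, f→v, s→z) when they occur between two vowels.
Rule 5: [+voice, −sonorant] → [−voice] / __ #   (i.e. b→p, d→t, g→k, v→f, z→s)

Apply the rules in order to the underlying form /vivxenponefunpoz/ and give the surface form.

vivxembonevumbos

Rule 1 (high vowel syncope): no segment meets the environment; /vivxenponefunpoz/ is unchanged.
Rule 2 (post-nasal voicing): /p/ is a voiceless stop immediately after the nasal /n/, so it voices to [b]. /p/ is a voiceless stop immediately after the nasal /n/, so it voices to [b]. /vivxenponefunpoz/ → vivxenbonefunboz.
Rule 3 (nasal place assimilation): /n/ precedes the labial consonant /b/, so it assimilates in place to [m]. /n/ precedes the labial consonant /b/, so it assimilates in place to [m]. /vivxenbonefunboz/ → vivxembonefumboz.
Rule 4 (intervocalic voicing): /f/ is a voiceless obstruent between vowels /e/ and /u/, so it voices to [v]. /vivxembonefumboz/ → vivxembonevumboz.
Rule 5 (final devoicing): /z/ is a voiced obstruent in word-final position, so it devoices to [s]. /vivxembonevumboz/ → vivxembonevumbos.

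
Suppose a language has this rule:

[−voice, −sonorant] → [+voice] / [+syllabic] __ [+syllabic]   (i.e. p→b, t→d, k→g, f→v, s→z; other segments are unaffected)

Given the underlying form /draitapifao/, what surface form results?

/t/ is a voiceless obstruent between vowels /i/ and /a/, so it voices to [d].
/p/ is a voiceless obstruent between vowels /a/ and /i/, so it voices to [b].
/f/ is a voiceless obstruent between vowels /i/ and /a/, so it voices to [v].
Surface form: [draidabivao].

draidabivao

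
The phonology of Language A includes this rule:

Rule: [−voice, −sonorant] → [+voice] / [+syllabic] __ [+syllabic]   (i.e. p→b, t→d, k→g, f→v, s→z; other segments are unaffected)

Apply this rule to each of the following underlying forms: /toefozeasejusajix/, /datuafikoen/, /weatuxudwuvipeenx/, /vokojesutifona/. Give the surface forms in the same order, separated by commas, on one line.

/toefozeasejusajix/: /f/ is a voiceless obstruent between vowels /e/ and /o/, so it voices to [v]. /s/ is a voiceless obstruent between vowels /a/ and /e/, so it voices to [z]. /s/ is a voiceless obstruent between vowels /u/ and /a/, so it voices to [z]. → [toevozeazejuzajix].
/datuafikoen/: /t/ is a voiceless obstruent between vowels /a/ and /u/, so it voices to [d]. /f/ is a voiceless obstruent between vowels /a/ and /i/, so it voices to [v]. /k/ is a voiceless obstruent between vowels /i/ and /o/, so it voices to [g]. → [daduavigoen].
/weatuxudwuvipeenx/: /t/ is a voiceless obstruent between vowels /a/ and /u/, so it voices to [d]. /p/ is a voiceless obstruent between vowels /i/ and /e/, so it voices to [b]. → [weaduxudwuvibeenx].
/vokojesutifona/: /k/ is a voiceless obstruent between vowels /o/ and /o/, so it voices to [g]. /s/ is a voiceless obstruent between vowels /e/ and /u/, so it voices to [z]. /t/ is a voiceless obstruent between vowels /u/ and /i/, so it voices to [d]. /f/ is a voiceless obstruent between vowels /i/ and /o/, so it voices to [v]. → [vogojezudivona].

toevozeazejuzajix, daduavigoen, weaduxudwuvibeenx, vogojezudivona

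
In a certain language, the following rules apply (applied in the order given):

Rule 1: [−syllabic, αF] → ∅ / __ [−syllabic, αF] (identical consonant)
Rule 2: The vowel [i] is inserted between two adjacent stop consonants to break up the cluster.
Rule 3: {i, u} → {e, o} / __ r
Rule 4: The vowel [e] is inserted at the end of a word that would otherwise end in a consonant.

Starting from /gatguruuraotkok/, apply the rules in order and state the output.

gatigoruoraotikoke

Rule 1 (degemination): no segment meets the environment; /gatguruuraotkok/ is unchanged.
Rule 2 (stop-cluster i-epenthesis): /t/ and /g/ form a stop–stop cluster, so [i] is inserted between them. /t/ and /k/ form a stop–stop cluster, so [i] is inserted between them. /gatguruuraotkok/ → gatiguruuraotikok.
Rule 3 (pre-rhotic lowering): /u/ is a high vowel immediately before /r/, so it lowers to [o]. /u/ is a high vowel immediately before /r/, so it lowers to [o]. /gatiguruuraotikok/ → gatigoruoraotikok.
Rule 4 (final e-epenthesis): the form ends in the consonant /k/, so [e] is inserted word-finally. /gatigoruoraotikok/ → gatigoruoraotikoke.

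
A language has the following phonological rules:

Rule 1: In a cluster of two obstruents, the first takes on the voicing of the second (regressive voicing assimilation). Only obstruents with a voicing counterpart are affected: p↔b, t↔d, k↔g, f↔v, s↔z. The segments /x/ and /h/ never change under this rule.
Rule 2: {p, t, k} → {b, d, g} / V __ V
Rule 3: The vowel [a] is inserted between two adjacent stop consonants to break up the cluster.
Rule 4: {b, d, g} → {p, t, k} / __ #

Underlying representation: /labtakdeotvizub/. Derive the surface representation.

lapatagadeodvizup

Rule 1 (regressive voicing assimilation): /b/ precedes the voiceless obstruent /t/, so it devoices to [p] by assimilation. /k/ precedes the voiced obstruent /d/, so it voices to [g] by assimilation. /t/ precedes the voiced obstruent /v/, so it voices to [d] by assimilation. /labtakdeotvizub/ → laptagdeodvizub.
Rule 2 (intervocalic voicing): no segment meets the environment; /laptagdeodvizub/ is unchanged.
Rule 3 (stop-cluster a-epenthesis): /p/ and /t/ form a stop–stop cluster, so [a] is inserted between them. /g/ and /d/ form a stop–stop cluster, so [a] is inserted between them. /laptagdeodvizub/ → lapatagadeodvizub.
Rule 4 (final devoicing): /b/ is a voiced stop in word-final position, so it devoices to [p]. /lapatagadeodvizub/ → lapatagadeodvizup.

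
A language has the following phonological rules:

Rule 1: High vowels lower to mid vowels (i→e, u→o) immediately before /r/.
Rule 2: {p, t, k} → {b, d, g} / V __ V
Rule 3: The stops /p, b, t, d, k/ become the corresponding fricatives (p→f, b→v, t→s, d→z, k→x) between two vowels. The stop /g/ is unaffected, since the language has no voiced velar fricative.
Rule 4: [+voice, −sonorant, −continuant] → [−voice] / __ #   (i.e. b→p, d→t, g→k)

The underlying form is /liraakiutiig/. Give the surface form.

Rule 1 (pre-rhotic lowering): /i/ is a high vowel immediately before /r/, so it lowers to [e]. /liraakiutiig/ → leraakiutiig.
Rule 2 (intervocalic voicing): /k/ is a voiceless stop between vowels /a/ and /i/, so it voices to [g]. /t/ is a voiceless stop between vowels /u/ and /i/, so it voices to [d]. /leraakiutiig/ → leraagiudiig.
Rule 3 (intervocalic spirantization): /d/ is a stop between vowels /u/ and /i/, so it spirantizes to the fricative [z]. /leraagiudiig/ → leraagiuziig.
Rule 4 (final devoicing): /g/ is a voiced stop in word-final position, so it devoices to [k]. /leraagiuziig/ → leraagiuziik.

leraagiuziik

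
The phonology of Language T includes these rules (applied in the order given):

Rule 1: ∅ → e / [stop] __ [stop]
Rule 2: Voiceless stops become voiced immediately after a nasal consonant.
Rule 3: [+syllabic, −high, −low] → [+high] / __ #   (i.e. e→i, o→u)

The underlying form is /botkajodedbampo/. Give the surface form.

botekajodedebambu

Rule 1 (stop-cluster e-epenthesis): /t/ and /k/ form a stop–stop cluster, so [e] is inserted between them. /d/ and /b/ form a stop–stop cluster, so [e] is inserted between them. /botkajodedbampo/ → botekajodedebampo.
Rule 2 (post-nasal voicing): /p/ is a voiceless stop immediately after the nasal /m/, so it voices to [b]. /botekajodedebampo/ → botekajodedebambo.
Rule 3 (final vowel raising): /o/ is a mid vowel in word-final position, so it raises to [u]. /botekajodedebambo/ → botekajodedebambu.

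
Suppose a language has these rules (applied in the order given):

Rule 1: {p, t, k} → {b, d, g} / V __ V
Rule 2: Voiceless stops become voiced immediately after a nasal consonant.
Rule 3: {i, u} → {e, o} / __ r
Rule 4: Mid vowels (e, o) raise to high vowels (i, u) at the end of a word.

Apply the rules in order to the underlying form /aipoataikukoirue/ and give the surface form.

aiboadaigugoerui

Rule 1 (intervocalic voicing): /p/ is a voiceless stop between vowels /i/ and /o/, so it voices to [b]. /t/ is a voiceless stop between vowels /a/ and /a/, so it voices to [d]. /k/ is a voiceless stop between vowels /i/ and /u/, so it voices to [g]. /k/ is a voiceless stop between vowels /u/ and /o/, so it voices to [g]. /aipoataikukoirue/ → aiboadaigugoirue.
Rule 2 (post-nasal voicing): no segment meets the environment; /aiboadaigugoirue/ is unchanged.
Rule 3 (pre-rhotic lowering): /i/ is a high vowel immediately before /r/, so it lowers to [e]. /aiboadaigugoirue/ → aiboadaigugoerue.
Rule 4 (final vowel raising): /e/ is a mid vowel in word-final position, so it raises to [i]. /aiboadaigugoerue/ → aiboadaigugoerui.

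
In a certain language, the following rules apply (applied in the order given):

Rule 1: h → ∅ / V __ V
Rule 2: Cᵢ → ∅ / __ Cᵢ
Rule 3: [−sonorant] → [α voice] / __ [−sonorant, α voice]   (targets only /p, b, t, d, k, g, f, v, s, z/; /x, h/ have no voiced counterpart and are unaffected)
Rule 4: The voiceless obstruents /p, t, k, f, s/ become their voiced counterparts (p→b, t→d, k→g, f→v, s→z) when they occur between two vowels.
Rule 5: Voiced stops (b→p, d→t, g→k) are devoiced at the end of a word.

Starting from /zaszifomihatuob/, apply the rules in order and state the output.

Rule 1 (intervocalic h-deletion): /h/ occurs between vowels /i/ and /a/, so it deletes. /zaszifomihatuob/ → zaszifomiatuob.
Rule 2 (degemination): no segment meets the environment; /zaszifomiatuob/ is unchanged.
Rule 3 (regressive voicing assimilation): /s/ precedes the voiced obstruent /z/, so it voices to [z] by assimilation. /zaszifomiatuob/ → zazzifomiatuob.
Rule 4 (intervocalic voicing): /f/ is a voiceless obstruent between vowels /i/ and /o/, so it voices to [v]. /t/ is a voiceless obstruent between vowels /a/ and /u/, so it voices to [d]. /zazzifomiatuob/ → zazzivomiaduob.
Rule 5 (final devoicing): /b/ is a voiced stop in word-final position, so it devoices to [p]. /zazzivomiaduob/ → zazzivomiaduop.

zazzivomiaduop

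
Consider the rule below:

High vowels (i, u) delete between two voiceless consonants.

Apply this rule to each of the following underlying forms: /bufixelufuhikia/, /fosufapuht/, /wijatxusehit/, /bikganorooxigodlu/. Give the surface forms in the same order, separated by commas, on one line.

bufxelufhkia, fosfapht, wijatxseht, bikganorooxigodlu

/bufixelufuhikia/: /i/ is a high vowel flanked by voiceless consonants /f/ and /x/, so it deletes. /u/ is a high vowel flanked by voiceless consonants /f/ and /h/, so it deletes. /i/ is a high vowel flanked by voiceless consonants /h/ and /k/, so it deletes. → [bufxelufhkia].
/fosufapuht/: /u/ is a high vowel flanked by voiceless consonants /s/ and /f/, so it deletes. /u/ is a high vowel flanked by voiceless consonants /p/ and /h/, so it deletes. → [fosfapht].
/wijatxusehit/: /u/ is a high vowel flanked by voiceless consonants /x/ and /s/, so it deletes. /i/ is a high vowel flanked by voiceless consonants /h/ and /t/, so it deletes. → [wijatxseht].
/bikganorooxigodlu/: the rule's environment is not met; surfaces unchanged as [bikganorooxigodlu].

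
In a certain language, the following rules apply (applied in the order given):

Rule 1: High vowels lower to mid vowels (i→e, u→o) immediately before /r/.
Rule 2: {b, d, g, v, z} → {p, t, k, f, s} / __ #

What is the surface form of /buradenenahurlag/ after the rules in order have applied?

Rule 1 (pre-rhotic lowering): /u/ is a high vowel immediately before /r/, so it lowers to [o]. /u/ is a high vowel immediately before /r/, so it lowers to [o]. /buradenenahurlag/ → boradenenahorlag.
Rule 2 (final devoicing): /g/ is a voiced obstruent in word-final position, so it devoices to [k]. /boradenenahorlag/ → boradenenahorlak.

boradenenahorlak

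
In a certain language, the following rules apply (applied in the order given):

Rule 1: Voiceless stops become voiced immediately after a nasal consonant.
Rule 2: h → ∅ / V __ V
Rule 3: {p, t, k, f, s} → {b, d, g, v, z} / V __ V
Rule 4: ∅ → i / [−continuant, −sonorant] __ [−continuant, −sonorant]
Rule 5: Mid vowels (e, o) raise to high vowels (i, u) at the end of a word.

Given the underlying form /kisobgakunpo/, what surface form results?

Rule 1 (post-nasal voicing): /p/ is a voiceless stop immediately after the nasal /n/, so it voices to [b]. /kisobgakunpo/ → kisobgakunbo.
Rule 2 (intervocalic h-deletion): no segment meets the environment; /kisobgakunbo/ is unchanged.
Rule 3 (intervocalic voicing): /s/ is a voiceless obstruent between vowels /i/ and /o/, so it voices to [z]. /k/ is a voiceless obstruent between vowels /a/ and /u/, so it voices to [g]. /kisobgakunbo/ → kizobgagunbo.
Rule 4 (stop-cluster i-epenthesis): /b/ and /g/ form a stop–stop cluster, so [i] is inserted between them. /kizobgagunbo/ → kizobigagunbo.
Rule 5 (final vowel raising): /o/ is a mid vowel in word-final position, so it raises to [u]. /kizobigagunbo/ → kizobigagunbu.

kizobigagunbu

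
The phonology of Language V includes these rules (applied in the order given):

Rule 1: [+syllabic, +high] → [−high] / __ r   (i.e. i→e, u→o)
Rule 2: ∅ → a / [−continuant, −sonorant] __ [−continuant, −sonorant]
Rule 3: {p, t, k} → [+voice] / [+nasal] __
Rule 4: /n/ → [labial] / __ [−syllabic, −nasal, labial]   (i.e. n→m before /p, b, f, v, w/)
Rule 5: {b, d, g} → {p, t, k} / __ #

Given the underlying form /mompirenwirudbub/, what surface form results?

momberemwerudabup

Rule 1 (pre-rhotic lowering): /i/ is a high vowel immediately before /r/, so it lowers to [e]. /i/ is a high vowel immediately before /r/, so it lowers to [e]. /mompirenwirudbub/ → momperenwerudbub.
Rule 2 (stop-cluster a-epenthesis): /d/ and /b/ form a stop–stop cluster, so [a] is inserted between them. /momperenwerudbub/ → momperenwerudabub.
Rule 3 (post-nasal voicing): /p/ is a voiceless stop immediately after the nasal /m/, so it voices to [b]. /momperenwerudabub/ → momberenwerudabub.
Rule 4 (nasal place assimilation): /n/ precedes the labial consonant /w/, so it assimilates in place to [m]. /momberenwerudabub/ → momberemwerudabub.
Rule 5 (final devoicing): /b/ is a voiced stop in word-final position, so it devoices to [p]. /momberemwerudabub/ → momberemwerudabup.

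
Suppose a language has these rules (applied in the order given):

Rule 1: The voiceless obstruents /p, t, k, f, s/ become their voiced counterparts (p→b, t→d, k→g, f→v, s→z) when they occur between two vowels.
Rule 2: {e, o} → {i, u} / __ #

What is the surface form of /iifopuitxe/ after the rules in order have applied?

iivobuitxi

Rule 1 (intervocalic voicing): /f/ is a voiceless obstruent between vowels /i/ and /o/, so it voices to [v]. /p/ is a voiceless obstruent between vowels /o/ and /u/, so it voices to [b]. /iifopuitxe/ → iivobuitxe.
Rule 2 (final vowel raising): /e/ is a mid vowel in word-final position, so it raises to [i]. /iivobuitxe/ → iivobuitxi.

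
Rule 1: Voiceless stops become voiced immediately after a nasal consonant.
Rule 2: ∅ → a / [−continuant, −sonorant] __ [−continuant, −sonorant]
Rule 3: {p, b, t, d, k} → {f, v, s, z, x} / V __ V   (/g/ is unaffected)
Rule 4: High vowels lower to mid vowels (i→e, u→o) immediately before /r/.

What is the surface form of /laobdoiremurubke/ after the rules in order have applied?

laovazoeremoruvaxe

Rule 1 (post-nasal voicing): no segment meets the environment; /laobdoiremurubke/ is unchanged.
Rule 2 (stop-cluster a-epenthesis): /b/ and /d/ form a stop–stop cluster, so [a] is inserted between them. /b/ and /k/ form a stop–stop cluster, so [a] is inserted between them. /laobdoiremurubke/ → laobadoiremurubake.
Rule 3 (intervocalic spirantization): /b/ is a stop between vowels /o/ and /a/, so it spirantizes to the fricative [v]. /d/ is a stop between vowels /a/ and /o/, so it spirantizes to the fricative [z]. /b/ is a stop between vowels /u/ and /a/, so it spirantizes to the fricative [v]. /k/ is a stop between vowels /a/ and /e/, so it spirantizes to the fricative [x]. /laobadoiremurubake/ → laovazoiremuruvaxe.
Rule 4 (pre-rhotic lowering): /i/ is a high vowel immediately before /r/, so it lowers to [e]. /u/ is a high vowel immediately before /r/, so it lowers to [o]. /laovazoiremuruvaxe/ → laovazoeremoruvaxe.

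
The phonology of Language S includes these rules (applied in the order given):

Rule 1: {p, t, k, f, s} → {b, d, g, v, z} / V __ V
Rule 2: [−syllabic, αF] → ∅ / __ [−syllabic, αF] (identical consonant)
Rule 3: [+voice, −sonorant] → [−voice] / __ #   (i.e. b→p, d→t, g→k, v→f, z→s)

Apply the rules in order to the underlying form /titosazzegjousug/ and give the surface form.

tidozazegjouzuk

Rule 1 (intervocalic voicing): /t/ is a voiceless obstruent between vowels /i/ and /o/, so it voices to [d]. /s/ is a voiceless obstruent between vowels /o/ and /a/, so it voices to [z]. /s/ is a voiceless obstruent between vowels /u/ and /u/, so it voices to [z]. /titosazzegjousug/ → tidozazzegjouzug.
Rule 2 (degemination): /zz/ is a geminate; the first /z/ deletes. /tidozazzegjouzug/ → tidozazegjouzug.
Rule 3 (final devoicing): /g/ is a voiced obstruent in word-final position, so it devoices to [k]. /tidozazegjouzug/ → tidozazegjouzuk.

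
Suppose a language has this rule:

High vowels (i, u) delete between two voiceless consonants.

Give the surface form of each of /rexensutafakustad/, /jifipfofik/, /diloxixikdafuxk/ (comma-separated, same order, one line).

/rexensutafakustad/: /u/ is a high vowel flanked by voiceless consonants /s/ and /t/, so it deletes. /u/ is a high vowel flanked by voiceless consonants /k/ and /s/, so it deletes. → [rexenstafakstad].
/jifipfofik/: /i/ is a high vowel flanked by voiceless consonants /f/ and /p/, so it deletes. /i/ is a high vowel flanked by voiceless consonants /f/ and /k/, so it deletes. → [jifpfofk].
/diloxixikdafuxk/: /i/ is a high vowel flanked by voiceless consonants /x/ and /x/, so it deletes. /i/ is a high vowel flanked by voiceless consonants /x/ and /k/, so it deletes. /u/ is a high vowel flanked by voiceless consonants /f/ and /x/, so it deletes. → [diloxxkdafxk].

rexenstafakstad, jifpfofk, diloxxkdafxk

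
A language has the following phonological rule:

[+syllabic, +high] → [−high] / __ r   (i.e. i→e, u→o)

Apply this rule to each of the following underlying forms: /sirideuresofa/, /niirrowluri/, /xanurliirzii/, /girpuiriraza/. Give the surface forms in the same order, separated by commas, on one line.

serideoresofa, nierrowlori, xanorlierzii, gerpuereraza

/sirideuresofa/: /i/ is a high vowel immediately before /r/, so it lowers to [e]. /u/ is a high vowel immediately before /r/, so it lowers to [o]. → [serideoresofa].
/niirrowluri/: /i/ is a high vowel immediately before /r/, so it lowers to [e]. /u/ is a high vowel immediately before /r/, so it lowers to [o]. → [nierrowlori].
/xanurliirzii/: /u/ is a high vowel immediately before /r/, so it lowers to [o]. /i/ is a high vowel immediately before /r/, so it lowers to [e]. → [xanorlierzii].
/girpuiriraza/: /i/ is a high vowel immediately before /r/, so it lowers to [e]. /i/ is a high vowel immediately before /r/, so it lowers to [e]. /i/ is a high vowel immediately before /r/, so it lowers to [e]. → [gerpuereraza].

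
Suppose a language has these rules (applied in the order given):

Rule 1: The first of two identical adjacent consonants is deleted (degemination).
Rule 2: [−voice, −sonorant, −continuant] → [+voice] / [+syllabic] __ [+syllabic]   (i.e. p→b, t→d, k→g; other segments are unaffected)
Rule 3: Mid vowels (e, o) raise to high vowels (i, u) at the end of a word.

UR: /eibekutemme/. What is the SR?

eibegudemi

Rule 1 (degemination): /mm/ is a geminate; the first /m/ deletes. /eibekutemme/ → eibekuteme.
Rule 2 (intervocalic voicing): /k/ is a voiceless stop between vowels /e/ and /u/, so it voices to [g]. /t/ is a voiceless stop between vowels /u/ and /e/, so it voices to [d]. /eibekuteme/ → eibegudeme.
Rule 3 (final vowel raising): /e/ is a mid vowel in word-final position, so it raises to [i]. /eibegudeme/ → eibegudemi.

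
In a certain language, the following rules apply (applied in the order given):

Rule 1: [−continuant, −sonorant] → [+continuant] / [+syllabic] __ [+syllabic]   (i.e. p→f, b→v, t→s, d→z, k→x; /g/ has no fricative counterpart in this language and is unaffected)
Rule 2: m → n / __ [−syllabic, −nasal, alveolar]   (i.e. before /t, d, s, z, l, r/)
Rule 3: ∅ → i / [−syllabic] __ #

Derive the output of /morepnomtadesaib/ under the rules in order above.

Rule 1 (intervocalic spirantization): /d/ is a stop between vowels /a/ and /e/, so it spirantizes to the fricative [z]. /morepnomtadesaib/ → morepnomtazesaib.
Rule 2 (nasal place assimilation): /m/ precedes the alveolar consonant /t/, so it assimilates in place to [n]. /morepnomtazesaib/ → morepnontazesaib.
Rule 3 (final i-epenthesis): the form ends in the consonant /b/, so [i] is inserted word-finally. /morepnontazesaib/ → morepnontazesaibi.

morepnontazesaibi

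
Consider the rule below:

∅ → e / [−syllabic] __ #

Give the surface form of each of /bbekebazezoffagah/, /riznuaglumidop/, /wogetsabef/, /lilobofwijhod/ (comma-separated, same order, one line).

bbekebazezoffagahe, riznuaglumidope, wogetsabefe, lilobofwijhode

/bbekebazezoffagah/: the form ends in the consonant /h/, so [e] is inserted word-finally. → [bbekebazezoffagahe].
/riznuaglumidop/: the form ends in the consonant /p/, so [e] is inserted word-finally. → [riznuaglumidope].
/wogetsabef/: the form ends in the consonant /f/, so [e] is inserted word-finally. → [wogetsabefe].
/lilobofwijhod/: the form ends in the consonant /d/, so [e] is inserted word-finally. → [lilobofwijhode].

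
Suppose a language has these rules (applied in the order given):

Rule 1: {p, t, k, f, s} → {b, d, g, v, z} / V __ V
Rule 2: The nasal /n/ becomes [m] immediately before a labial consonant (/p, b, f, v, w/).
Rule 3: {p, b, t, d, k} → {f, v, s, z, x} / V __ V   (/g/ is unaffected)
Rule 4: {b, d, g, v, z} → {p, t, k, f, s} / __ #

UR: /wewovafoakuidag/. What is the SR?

wewovavoaguizak

Rule 1 (intervocalic voicing): /f/ is a voiceless obstruent between vowels /a/ and /o/, so it voices to [v]. /k/ is a voiceless obstruent between vowels /a/ and /u/, so it voices to [g]. /wewovafoakuidag/ → wewovavoaguidag.
Rule 2 (nasal place assimilation): no segment meets the environment; /wewovavoaguidag/ is unchanged.
Rule 3 (intervocalic spirantization): /d/ is a stop between vowels /i/ and /a/, so it spirantizes to the fricative [z]. /wewovavoaguidag/ → wewovavoaguizag.
Rule 4 (final devoicing): /g/ is a voiced obstruent in word-final position, so it devoices to [k]. /wewovavoaguizag/ → wewovavoaguizak.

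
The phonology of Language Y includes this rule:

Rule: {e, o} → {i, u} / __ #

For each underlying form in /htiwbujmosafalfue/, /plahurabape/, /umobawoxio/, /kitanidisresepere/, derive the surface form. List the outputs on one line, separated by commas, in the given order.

htiwbujmosafalfui, plahurabapi, umobawoxiu, kitanidisreseperi

/htiwbujmosafalfue/: /e/ is a mid vowel in word-final position, so it raises to [i]. → [htiwbujmosafalfui].
/plahurabape/: /e/ is a mid vowel in word-final position, so it raises to [i]. → [plahurabapi].
/umobawoxio/: /o/ is a mid vowel in word-final position, so it raises to [u]. → [umobawoxiu].
/kitanidisresepere/: /e/ is a mid vowel in word-final position, so it raises to [i]. → [kitanidisreseperi].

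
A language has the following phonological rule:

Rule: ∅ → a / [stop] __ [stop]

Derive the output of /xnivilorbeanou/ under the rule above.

xnivilorbeanou

No segment of /xnivilorbeanou/ meets the structural description of the rule, so the form surfaces unchanged.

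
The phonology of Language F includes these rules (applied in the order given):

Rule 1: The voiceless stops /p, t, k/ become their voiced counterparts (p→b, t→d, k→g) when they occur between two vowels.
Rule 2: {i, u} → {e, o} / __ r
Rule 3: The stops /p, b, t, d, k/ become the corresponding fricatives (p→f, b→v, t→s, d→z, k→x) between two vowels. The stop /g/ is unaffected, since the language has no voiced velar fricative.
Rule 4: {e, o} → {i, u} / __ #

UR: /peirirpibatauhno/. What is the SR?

peererpivazauhnu

Rule 1 (intervocalic voicing): /t/ is a voiceless stop between vowels /a/ and /a/, so it voices to [d]. /peirirpibatauhno/ → peirirpibadauhno.
Rule 2 (pre-rhotic lowering): /i/ is a high vowel immediately before /r/, so it lowers to [e]. /i/ is a high vowel immediately before /r/, so it lowers to [e]. /peirirpibadauhno/ → peererpibadauhno.
Rule 3 (intervocalic spirantization): /b/ is a stop between vowels /i/ and /a/, so it spirantizes to the fricative [v]. /d/ is a stop between vowels /a/ and /a/, so it spirantizes to the fricative [z]. /peererpibadauhno/ → peererpivazauhno.
Rule 4 (final vowel raising): /o/ is a mid vowel in word-final position, so it raises to [u]. /peererpivazauhno/ → peererpivazauhnu.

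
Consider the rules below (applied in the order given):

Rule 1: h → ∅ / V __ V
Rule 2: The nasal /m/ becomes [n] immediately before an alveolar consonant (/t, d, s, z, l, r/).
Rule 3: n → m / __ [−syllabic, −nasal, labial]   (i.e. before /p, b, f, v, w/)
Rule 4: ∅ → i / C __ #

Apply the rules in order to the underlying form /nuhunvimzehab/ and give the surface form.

nuumvinzeabi

Rule 1 (intervocalic h-deletion): /h/ occurs between vowels /u/ and /u/, so it deletes. /h/ occurs between vowels /e/ and /a/, so it deletes. /nuhunvimzehab/ → nuunvimzeab.
Rule 2 (nasal place assimilation): /m/ precedes the alveolar consonant /z/, so it assimilates in place to [n]. /nuunvimzeab/ → nuunvinzeab.
Rule 3 (nasal place assimilation): /n/ precedes the labial consonant /v/, so it assimilates in place to [m]. /nuunvinzeab/ → nuumvinzeab.
Rule 4 (final i-epenthesis): the form ends in the consonant /b/, so [i] is inserted word-finally. /nuumvinzeab/ → nuumvinzeabi.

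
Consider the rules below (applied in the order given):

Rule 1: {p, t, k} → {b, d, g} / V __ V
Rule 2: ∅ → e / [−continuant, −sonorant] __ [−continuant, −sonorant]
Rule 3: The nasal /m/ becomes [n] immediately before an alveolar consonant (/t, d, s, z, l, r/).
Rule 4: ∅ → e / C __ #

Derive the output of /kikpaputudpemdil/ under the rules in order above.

kikepabududependile

Rule 1 (intervocalic voicing): /p/ is a voiceless stop between vowels /a/ and /u/, so it voices to [b]. /t/ is a voiceless stop between vowels /u/ and /u/, so it voices to [d]. /kikpaputudpemdil/ → kikpabududpemdil.
Rule 2 (stop-cluster e-epenthesis): /k/ and /p/ form a stop–stop cluster, so [e] is inserted between them. /d/ and /p/ form a stop–stop cluster, so [e] is inserted between them. /kikpabududpemdil/ → kikepabududepemdil.
Rule 3 (nasal place assimilation): /m/ precedes the alveolar consonant /d/, so it assimilates in place to [n]. /kikepabududepemdil/ → kikepabududependil.
Rule 4 (final e-epenthesis): the form ends in the consonant /l/, so [e] is inserted word-finally. /kikepabududependil/ → kikepabududependile.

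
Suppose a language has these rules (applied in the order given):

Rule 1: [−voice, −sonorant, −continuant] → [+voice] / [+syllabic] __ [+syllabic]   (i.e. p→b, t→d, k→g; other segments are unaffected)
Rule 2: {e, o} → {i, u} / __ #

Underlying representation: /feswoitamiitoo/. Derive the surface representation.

feswoidamiidou

Rule 1 (intervocalic voicing): /t/ is a voiceless stop between vowels /i/ and /a/, so it voices to [d]. /t/ is a voiceless stop between vowels /i/ and /o/, so it voices to [d]. /feswoitamiitoo/ → feswoidamiidoo.
Rule 2 (final vowel raising): /o/ is a mid vowel in word-final position, so it raises to [u]. /feswoidamiidoo/ → feswoidamiidou.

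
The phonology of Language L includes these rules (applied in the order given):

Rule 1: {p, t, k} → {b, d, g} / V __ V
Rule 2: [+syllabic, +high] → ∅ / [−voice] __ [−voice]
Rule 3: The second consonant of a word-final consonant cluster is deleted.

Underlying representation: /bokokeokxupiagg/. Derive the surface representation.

Rule 1 (intervocalic voicing): /k/ is a voiceless stop between vowels /o/ and /o/, so it voices to [g]. /k/ is a voiceless stop between vowels /o/ and /e/, so it voices to [g]. /p/ is a voiceless stop between vowels /u/ and /i/, so it voices to [b]. /bokokeokxupiagg/ → bogogeokxubiagg.
Rule 2 (high vowel syncope): no segment meets the environment; /bogogeokxubiagg/ is unchanged.
Rule 3 (final cluster simplification): /g/ is the second consonant of a word-final cluster /gg/, so it deletes. /bogogeokxubiagg/ → bogogeokxubiag.

bogogeokxubiag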